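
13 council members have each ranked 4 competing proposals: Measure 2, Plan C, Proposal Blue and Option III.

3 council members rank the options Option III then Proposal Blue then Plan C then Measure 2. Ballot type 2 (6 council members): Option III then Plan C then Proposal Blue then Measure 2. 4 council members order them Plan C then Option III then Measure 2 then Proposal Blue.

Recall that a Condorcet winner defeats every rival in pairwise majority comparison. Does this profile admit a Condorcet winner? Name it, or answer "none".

Option III

Pairwise majorities:
Measure 2 vs Plan C: 0 to 13, Plan C.
Measure 2 vs Proposal Blue: Measure 2 is ranked higher on 4 ballots, Proposal Blue on 9. Proposal Blue wins 9–4.
Measure 2 vs Option III: Measure 2 preferred on 0 ballots; Option III wins 13–0.
Plan C–Proposal Blue: Plan C 10–3.
Plan C–Option III: Option III 9–4.
Proposal Blue vs Option III: Option III wins 13–0.
Option III defeats every rival head-to-head and is the Condorcet winner.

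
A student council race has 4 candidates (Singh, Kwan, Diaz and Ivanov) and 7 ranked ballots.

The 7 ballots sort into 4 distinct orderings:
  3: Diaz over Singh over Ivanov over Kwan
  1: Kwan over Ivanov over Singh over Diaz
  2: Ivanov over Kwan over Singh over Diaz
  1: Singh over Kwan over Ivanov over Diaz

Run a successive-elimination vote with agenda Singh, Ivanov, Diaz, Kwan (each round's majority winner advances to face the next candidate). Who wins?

Singh

Round 1: Singh vs Ivanov — 4–3, Singh advances.
Round 2: Singh vs Diaz — 4–3, Singh advances.
Round 3: Singh vs Kwan — 4–3, Singh advances.
Singh survives the agenda.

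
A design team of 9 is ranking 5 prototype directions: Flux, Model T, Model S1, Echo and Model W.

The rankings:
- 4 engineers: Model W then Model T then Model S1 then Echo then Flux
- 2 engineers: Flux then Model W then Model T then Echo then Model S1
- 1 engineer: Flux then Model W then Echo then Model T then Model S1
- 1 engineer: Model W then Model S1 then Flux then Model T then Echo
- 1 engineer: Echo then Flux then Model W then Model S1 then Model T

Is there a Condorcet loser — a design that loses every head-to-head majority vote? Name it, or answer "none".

none

Head-to-head results (9 engineers):
Flux vs Model T: Flux wins 5–4.
Flux vs Model S1: 4 to 5, Model S1.
Flux vs Echo: Echo, 5–4.
Flux vs Model W: Model W wins 5–4.
Model T vs Model S1: Model T is ranked higher on 4+2+1 = 7 ballots, Model S1 on 2. Model T wins 7–2.
Model T vs Echo: Model T, 7–2.
Model T–Model W: Model W 9–0.
Model S1 vs Echo: Model S1 wins 5–4.
Model S1 vs Model W: Model S1 preferred on 0 ballots; Model W wins 9–0.
Echo vs Model W: 1 for Echo, 8 for Model W — Model W by 8–1.
Each design has at least one pairwise win (Flux beats Model T; Model T beats Model S1; Model S1 beats Flux; Echo beats Flux; Model W beats Flux) — no Condorcet loser.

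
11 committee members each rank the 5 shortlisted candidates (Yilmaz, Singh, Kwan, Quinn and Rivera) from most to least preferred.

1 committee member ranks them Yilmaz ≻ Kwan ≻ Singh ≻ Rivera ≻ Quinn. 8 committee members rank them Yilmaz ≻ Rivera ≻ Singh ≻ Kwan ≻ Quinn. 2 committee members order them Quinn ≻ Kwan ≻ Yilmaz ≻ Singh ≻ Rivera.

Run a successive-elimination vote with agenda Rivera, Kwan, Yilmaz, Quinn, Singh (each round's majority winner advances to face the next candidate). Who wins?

Yilmaz

Round 1: Rivera vs Kwan — 8–3, Rivera advances.
Round 2: Rivera vs Yilmaz — 0–11, Yilmaz advances.
Round 3: Yilmaz vs Quinn — 9–2, Yilmaz advances.
Round 4: Yilmaz vs Singh — 11–0, Yilmaz advances.
The agenda winner is Yilmaz.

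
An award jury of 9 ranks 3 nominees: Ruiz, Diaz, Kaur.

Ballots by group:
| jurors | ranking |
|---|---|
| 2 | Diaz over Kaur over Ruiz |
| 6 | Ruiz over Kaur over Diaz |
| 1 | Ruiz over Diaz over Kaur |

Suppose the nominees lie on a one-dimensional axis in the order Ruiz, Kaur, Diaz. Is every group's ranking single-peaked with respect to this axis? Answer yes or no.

Axis positions: Ruiz=1, Kaur=2, Diaz=3.
Group 1 (peak Diaz at position 3): ranking walks positions 3-2-1, expanding outward from the peak — single-peaked.
Group 2 (peak Ruiz at position 1): ranking walks positions 1-2-3, expanding outward from the peak — single-peaked.
Group 3: ranking walks positions 1-3-2; Diaz is ranked above Kaur even though Kaur lies between Diaz and the peak Ruiz on the axis — preferences dip and rise again. Not single-peaked.
Group 3 violates single-peakedness, so the profile is not single-peaked on this axis.

no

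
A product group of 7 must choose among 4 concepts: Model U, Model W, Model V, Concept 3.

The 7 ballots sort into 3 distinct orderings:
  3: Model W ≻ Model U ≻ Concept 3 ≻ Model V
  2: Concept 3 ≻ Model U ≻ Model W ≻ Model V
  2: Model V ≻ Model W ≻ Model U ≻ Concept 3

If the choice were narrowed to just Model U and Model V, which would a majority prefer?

Model U

Ballots ranking Model U above Model V: 3 + 2 = 5.
Ballots ranking Model V above Model U: 7 − 5 = 2.
Model U wins the head-to-head 5–2.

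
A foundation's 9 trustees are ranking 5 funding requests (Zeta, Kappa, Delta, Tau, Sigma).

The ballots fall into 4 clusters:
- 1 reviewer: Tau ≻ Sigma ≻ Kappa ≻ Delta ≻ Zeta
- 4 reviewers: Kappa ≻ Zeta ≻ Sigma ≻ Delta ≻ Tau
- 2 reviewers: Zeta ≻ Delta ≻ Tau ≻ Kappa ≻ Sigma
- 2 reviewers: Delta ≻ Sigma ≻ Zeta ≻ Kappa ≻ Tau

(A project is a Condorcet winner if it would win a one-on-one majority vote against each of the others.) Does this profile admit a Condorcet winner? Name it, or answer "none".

Check each pair by majority over 9 ballots:
Zeta vs Kappa: 4 to 5, Kappa.
Zeta vs Delta: Zeta preferred on 4+2 = 6 ballots; Zeta wins 6–3.
Zeta vs Tau: Zeta is ranked higher on 4+2+2 = 8 ballots, Tau on 1. Zeta wins 8–1.
Zeta vs Sigma: 6 to 3, Zeta.
Kappa vs Delta: 1+4 = 5 for Kappa, 4 for Delta — Kappa by 5–4.
Kappa vs Tau: Kappa preferred on 4+2 = 6 ballots; Kappa wins 6–3.
Kappa vs Sigma: 4+2 = 6 for Kappa, 3 for Sigma — Kappa by 6–3.
Delta vs Tau: 4+2+2 = 8 for Delta, 1 for Tau — Delta by 8–1.
Delta vs Sigma: Delta preferred on 2+2 = 4 ballots; Sigma wins 5–4.
Tau vs Sigma: Tau preferred on 1+2 = 3 ballots; Sigma wins 6–3.
Kappa wins every pairwise contest, so Kappa is the Condorcet winner.

Kappa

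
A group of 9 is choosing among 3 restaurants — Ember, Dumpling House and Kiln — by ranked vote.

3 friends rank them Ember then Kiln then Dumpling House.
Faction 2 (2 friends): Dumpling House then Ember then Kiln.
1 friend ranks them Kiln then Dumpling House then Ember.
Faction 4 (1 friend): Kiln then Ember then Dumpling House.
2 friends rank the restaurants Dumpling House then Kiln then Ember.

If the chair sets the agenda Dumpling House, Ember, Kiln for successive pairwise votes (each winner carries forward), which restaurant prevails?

Round 1: Dumpling House vs Ember — 5–4, Dumpling House advances.
Round 2: Dumpling House vs Kiln — 4–5, Kiln advances.
Kiln survives the agenda.

Kiln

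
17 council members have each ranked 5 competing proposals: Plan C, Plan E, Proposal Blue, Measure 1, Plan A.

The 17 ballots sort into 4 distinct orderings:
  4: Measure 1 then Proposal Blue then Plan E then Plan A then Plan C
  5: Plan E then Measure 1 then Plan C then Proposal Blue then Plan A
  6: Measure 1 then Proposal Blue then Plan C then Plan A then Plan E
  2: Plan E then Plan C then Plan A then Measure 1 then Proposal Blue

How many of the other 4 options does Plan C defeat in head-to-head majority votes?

1

Plan C against each rival (17 council members):
Plan C vs Plan E: 6 to 11, Plan E.
Plan C vs Proposal Blue: Proposal Blue, 10–7.
Plan C vs Measure 1: 2 for Plan C, 15 for Measure 1 — Measure 1 by 15–2.
Plan C vs Plan A: 5+6+2 = 13 for Plan C, 4 for Plan A — Plan C by 13–4.
Plan C beats Plan A; loses to Plan E, Proposal Blue, Measure 1 — 1 pairwise win.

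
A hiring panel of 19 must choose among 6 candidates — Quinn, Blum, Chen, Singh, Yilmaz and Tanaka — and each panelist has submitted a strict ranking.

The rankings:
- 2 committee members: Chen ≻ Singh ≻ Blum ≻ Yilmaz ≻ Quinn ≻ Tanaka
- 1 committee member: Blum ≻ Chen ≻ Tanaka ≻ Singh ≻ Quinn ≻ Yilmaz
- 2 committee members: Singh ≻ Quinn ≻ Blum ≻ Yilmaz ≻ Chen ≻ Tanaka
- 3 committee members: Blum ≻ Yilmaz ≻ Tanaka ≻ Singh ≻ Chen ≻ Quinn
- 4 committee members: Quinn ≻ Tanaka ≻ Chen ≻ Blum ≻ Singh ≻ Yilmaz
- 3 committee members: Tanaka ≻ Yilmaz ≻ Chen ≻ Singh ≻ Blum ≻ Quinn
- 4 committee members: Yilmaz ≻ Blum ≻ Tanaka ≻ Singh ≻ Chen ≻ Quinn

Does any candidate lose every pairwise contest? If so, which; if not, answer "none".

Pairwise majorities:
Quinn vs Blum: Quinn preferred on 2+4 = 6 ballots; Blum wins 13–6.
Quinn–Chen: Chen 13–6.
Quinn vs Singh: Singh wins 15–4.
Quinn vs Yilmaz: Quinn is ranked higher on 1+2+4 = 7 ballots, Yilmaz on 12. Yilmaz wins 12–7.
Quinn–Tanaka: Tanaka 11–8.
Blum vs Chen: Blum preferred on 1+2+3+4 = 10 ballots; Blum wins 10–9.
Blum vs Singh: Blum preferred on 1+3+4+4 = 12 ballots; Blum wins 12–7.
Blum vs Yilmaz: 12 to 7, Blum.
Blum vs Tanaka: Blum is ranked higher on 2+1+2+3+4 = 12 ballots, Tanaka on 7. Blum wins 12–7.
Chen vs Singh: Chen, 10–9.
Chen vs Yilmaz: 7 to 12, Yilmaz.
Chen vs Tanaka: Tanaka, 14–5.
Singh–Yilmaz: Yilmaz 10–9.
Singh vs Tanaka: Tanaka wins 15–4.
Yilmaz–Tanaka: Yilmaz 11–8.
Only Quinn has no wins; Quinn is the Condorcet loser.

Quinn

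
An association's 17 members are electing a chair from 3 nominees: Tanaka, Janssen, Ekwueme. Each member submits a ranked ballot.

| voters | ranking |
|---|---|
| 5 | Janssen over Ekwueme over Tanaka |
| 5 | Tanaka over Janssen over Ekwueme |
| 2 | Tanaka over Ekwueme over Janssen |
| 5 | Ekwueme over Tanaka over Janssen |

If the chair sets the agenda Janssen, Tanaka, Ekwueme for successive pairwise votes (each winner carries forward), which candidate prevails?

Ekwueme

Round 1: Janssen vs Tanaka — 5–12, Tanaka advances.
Round 2: Tanaka vs Ekwueme — 7–10, Ekwueme advances.
The agenda winner is Ekwueme.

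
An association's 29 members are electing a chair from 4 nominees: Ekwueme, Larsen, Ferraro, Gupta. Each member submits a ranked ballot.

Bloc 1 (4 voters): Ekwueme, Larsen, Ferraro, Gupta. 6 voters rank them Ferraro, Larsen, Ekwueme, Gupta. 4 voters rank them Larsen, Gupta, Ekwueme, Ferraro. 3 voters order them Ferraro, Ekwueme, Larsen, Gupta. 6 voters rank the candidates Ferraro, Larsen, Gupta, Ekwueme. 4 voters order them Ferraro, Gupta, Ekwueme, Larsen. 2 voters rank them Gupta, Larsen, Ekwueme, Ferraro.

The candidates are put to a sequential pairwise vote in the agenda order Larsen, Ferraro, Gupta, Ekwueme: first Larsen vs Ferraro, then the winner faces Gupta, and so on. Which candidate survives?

Ferraro

Round 1: Larsen vs Ferraro — 10–19, Ferraro advances.
Round 2: Ferraro vs Gupta — 23–6, Ferraro advances.
Round 3: Ferraro vs Ekwueme — 19–10, Ferraro advances.
The agenda winner is Ferraro.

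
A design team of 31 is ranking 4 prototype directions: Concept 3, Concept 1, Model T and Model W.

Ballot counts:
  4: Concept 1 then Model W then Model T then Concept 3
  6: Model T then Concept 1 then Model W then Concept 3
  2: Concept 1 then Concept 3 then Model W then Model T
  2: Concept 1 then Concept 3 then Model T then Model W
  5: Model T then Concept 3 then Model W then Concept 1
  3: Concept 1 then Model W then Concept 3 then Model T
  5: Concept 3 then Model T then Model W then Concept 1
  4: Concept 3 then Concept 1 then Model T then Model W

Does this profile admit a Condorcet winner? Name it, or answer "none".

Check each pair by majority over 31 ballots:
Concept 3 vs Concept 1: Concept 3 is ranked higher on 5+5+4 = 14 ballots, Concept 1 on 17. Concept 1 wins 17–14.
Concept 3 vs Model T: 2+2+3+5+4 = 16 for Concept 3, 15 for Model T — Concept 3 by 16–15.
Concept 3 vs Model W: Concept 3 is ranked higher on 2+2+5+5+4 = 18 ballots, Model W on 13. Concept 3 wins 18–13.
Concept 1 vs Model T: Concept 1 is ranked higher on 4+2+2+3+4 = 15 ballots, Model T on 16. Model T wins 16–15.
Concept 1 vs Model W: 21 to 10, Concept 1.
Model T vs Model W: Model T is ranked higher on 6+2+5+5+4 = 22 ballots, Model W on 9. Model T wins 22–9.
Each design drops at least one matchup (Concept 3 loses to Concept 1; Concept 1 loses to Model T; Model T loses to Concept 3; Model W loses to Concept 3); the cycle Concept 3 beats Model T beats Concept 1 beats Concept 3 rules out a Condorcet winner.

none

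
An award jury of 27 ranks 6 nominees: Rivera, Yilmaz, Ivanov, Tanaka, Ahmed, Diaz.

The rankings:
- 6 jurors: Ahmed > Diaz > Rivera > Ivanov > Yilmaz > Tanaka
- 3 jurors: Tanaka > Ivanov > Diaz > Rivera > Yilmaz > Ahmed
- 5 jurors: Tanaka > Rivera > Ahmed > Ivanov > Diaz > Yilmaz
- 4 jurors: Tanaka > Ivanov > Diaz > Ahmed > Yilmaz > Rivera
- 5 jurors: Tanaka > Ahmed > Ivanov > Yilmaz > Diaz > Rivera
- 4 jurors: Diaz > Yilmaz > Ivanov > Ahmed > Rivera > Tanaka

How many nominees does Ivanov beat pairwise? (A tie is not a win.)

3

Ivanov against each rival (27 jurors):
Ivanov vs Rivera: 3+4+5+4 = 16 for Ivanov, 11 for Rivera — Ivanov by 16–11.
Ivanov vs Yilmaz: Ivanov, 23–4.
Ivanov vs Tanaka: 10 to 17, Tanaka.
Ivanov–Ahmed: Ahmed 16–11.
Ivanov vs Diaz: 3+5+4+5 = 17 for Ivanov, 10 for Diaz — Ivanov by 17–10.
Ivanov beats Rivera, Yilmaz, Diaz; loses to Tanaka, Ahmed — 3 pairwise wins.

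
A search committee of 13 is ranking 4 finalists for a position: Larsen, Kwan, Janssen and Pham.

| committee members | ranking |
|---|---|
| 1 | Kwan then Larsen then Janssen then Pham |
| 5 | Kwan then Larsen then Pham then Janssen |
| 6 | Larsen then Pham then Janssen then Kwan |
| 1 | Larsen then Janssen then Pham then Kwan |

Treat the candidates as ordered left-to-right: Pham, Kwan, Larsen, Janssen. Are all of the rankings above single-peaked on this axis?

Axis positions: Pham=1, Kwan=2, Larsen=3, Janssen=4.
Group 1 (peak Kwan at position 2): ranking walks positions 2-3-4-1, expanding outward from the peak — single-peaked.
Group 2 (peak Kwan at position 2): ranking walks positions 2-3-1-4, expanding outward from the peak — single-peaked.
Group 3: ranking walks positions 3-1-4-2; Pham is ranked above Kwan even though Kwan lies between Pham and the peak Larsen on the axis — preferences dip and rise again. Not single-peaked.
Group 4: ranking walks positions 3-4-1-2; Pham is ranked above Kwan even though Kwan lies between Pham and the peak Larsen on the axis — preferences dip and rise again. Not single-peaked.
Group 3 violates single-peakedness, so the profile is not single-peaked on this axis.

no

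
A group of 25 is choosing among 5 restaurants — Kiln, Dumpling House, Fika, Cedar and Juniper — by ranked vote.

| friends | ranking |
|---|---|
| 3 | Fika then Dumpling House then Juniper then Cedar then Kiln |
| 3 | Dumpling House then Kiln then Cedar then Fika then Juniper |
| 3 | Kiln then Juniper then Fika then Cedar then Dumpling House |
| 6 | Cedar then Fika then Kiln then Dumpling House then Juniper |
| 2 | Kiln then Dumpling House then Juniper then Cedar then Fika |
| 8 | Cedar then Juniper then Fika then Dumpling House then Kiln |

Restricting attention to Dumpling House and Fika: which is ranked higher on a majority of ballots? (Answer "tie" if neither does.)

Fika

Ballots ranking Dumpling House above Fika: 3 + 2 = 5.
Ballots ranking Fika above Dumpling House: 25 − 5 = 20.
Fika wins the head-to-head 20–5.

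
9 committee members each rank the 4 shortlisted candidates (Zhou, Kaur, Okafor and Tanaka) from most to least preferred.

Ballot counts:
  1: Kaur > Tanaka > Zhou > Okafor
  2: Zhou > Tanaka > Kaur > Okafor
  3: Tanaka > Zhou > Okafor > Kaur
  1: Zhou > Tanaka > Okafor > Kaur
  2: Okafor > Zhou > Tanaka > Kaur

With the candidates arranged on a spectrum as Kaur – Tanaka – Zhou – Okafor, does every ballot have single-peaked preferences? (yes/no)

Axis positions: Kaur=1, Tanaka=2, Zhou=3, Okafor=4.
Type 1 (peak Kaur at position 1): ranking walks positions 1-2-3-4, expanding outward from the peak — single-peaked.
Type 2 (peak Zhou at position 3): ranking walks positions 3-2-1-4, expanding outward from the peak — single-peaked.
Type 3 (peak Tanaka at position 2): ranking walks positions 2-3-4-1, expanding outward from the peak — single-peaked.
Type 4 (peak Zhou at position 3): ranking walks positions 3-2-4-1, expanding outward from the peak — single-peaked.
Type 5 (peak Okafor at position 4): ranking walks positions 4-3-2-1, expanding outward from the peak — single-peaked.
Every ranking is single-peaked on this axis.

yes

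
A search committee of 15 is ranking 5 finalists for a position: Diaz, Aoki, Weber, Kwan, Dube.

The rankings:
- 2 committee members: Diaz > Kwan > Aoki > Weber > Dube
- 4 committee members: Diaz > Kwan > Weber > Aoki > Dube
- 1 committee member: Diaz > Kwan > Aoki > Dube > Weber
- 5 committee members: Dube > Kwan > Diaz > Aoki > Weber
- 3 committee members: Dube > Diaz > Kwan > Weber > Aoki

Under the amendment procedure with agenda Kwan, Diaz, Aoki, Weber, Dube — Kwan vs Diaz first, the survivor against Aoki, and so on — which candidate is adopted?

Round 1: Kwan vs Diaz — 5–10, Diaz advances.
Round 2: Diaz vs Aoki — 15–0, Diaz advances.
Round 3: Diaz vs Weber — 15–0, Diaz advances.
Round 4: Diaz vs Dube — 7–8, Dube advances.
Dube survives the agenda.

Dube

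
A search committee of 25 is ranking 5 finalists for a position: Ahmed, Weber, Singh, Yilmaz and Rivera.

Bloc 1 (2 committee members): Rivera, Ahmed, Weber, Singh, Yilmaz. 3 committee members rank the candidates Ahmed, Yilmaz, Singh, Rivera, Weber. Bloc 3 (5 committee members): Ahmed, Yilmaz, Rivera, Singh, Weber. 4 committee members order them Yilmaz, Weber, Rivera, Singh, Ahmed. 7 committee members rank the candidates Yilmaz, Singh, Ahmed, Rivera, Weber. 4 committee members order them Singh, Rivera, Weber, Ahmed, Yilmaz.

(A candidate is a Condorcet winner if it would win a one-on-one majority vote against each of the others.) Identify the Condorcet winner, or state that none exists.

Pairwise majorities:
Ahmed–Weber: Ahmed 17–8.
Ahmed vs Singh: Singh wins 15–10.
Ahmed vs Yilmaz: Ahmed wins 14–11.
Ahmed vs Rivera: Ahmed, 15–10.
Weber vs Singh: Singh, 19–6.
Weber vs Yilmaz: Yilmaz wins 19–6.
Weber vs Rivera: Rivera wins 21–4.
Singh–Yilmaz: Yilmaz 19–6.
Singh–Rivera: Singh 14–11.
Yilmaz vs Rivera: Yilmaz, 19–6.
No candidate is unbeaten: Ahmed loses to Singh; Weber loses to Ahmed; Singh loses to Yilmaz; Yilmaz loses to Ahmed; Rivera loses to Ahmed. In particular Ahmed beats Yilmaz beats Singh beats Ahmed is a majority cycle — no Condorcet winner exists.

none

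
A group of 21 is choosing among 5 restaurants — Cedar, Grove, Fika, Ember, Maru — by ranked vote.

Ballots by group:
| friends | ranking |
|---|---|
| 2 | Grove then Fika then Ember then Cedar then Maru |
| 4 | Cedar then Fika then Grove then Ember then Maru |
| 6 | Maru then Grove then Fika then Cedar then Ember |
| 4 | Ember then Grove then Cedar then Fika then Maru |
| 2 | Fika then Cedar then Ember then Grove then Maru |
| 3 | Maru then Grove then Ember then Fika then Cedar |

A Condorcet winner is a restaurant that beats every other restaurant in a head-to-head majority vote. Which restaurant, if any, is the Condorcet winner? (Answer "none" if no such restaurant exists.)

Grove

Head-to-head results (21 friends):
Cedar–Grove: Grove 15–6.
Cedar vs Fika: Fika wins 13–8.
Cedar–Ember: Cedar 12–9.
Cedar–Maru: Cedar 12–9.
Grove vs Fika: Grove wins 15–6.
Grove–Ember: Grove 15–6.
Grove vs Maru: Grove, 12–9.
Fika vs Ember: Fika, 14–7.
Fika vs Maru: Fika, 12–9.
Ember–Maru: Ember 12–9.
Grove defeats every rival head-to-head and is the Condorcet winner.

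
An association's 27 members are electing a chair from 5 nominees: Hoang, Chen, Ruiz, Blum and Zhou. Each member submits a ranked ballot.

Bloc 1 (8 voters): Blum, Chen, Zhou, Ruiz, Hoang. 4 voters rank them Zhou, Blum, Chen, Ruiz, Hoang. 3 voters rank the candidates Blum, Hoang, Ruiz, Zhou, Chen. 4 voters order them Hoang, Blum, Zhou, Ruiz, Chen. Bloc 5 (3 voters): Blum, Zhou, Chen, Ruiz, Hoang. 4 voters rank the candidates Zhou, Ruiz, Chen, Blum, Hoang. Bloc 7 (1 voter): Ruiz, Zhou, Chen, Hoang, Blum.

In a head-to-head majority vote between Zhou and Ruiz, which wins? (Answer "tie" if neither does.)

Ballots ranking Zhou above Ruiz: 8 + 4 + 4 + 3 + 4 = 23.
Ballots ranking Ruiz above Zhou: 27 − 23 = 4.
Zhou wins the head-to-head 23–4.

Zhou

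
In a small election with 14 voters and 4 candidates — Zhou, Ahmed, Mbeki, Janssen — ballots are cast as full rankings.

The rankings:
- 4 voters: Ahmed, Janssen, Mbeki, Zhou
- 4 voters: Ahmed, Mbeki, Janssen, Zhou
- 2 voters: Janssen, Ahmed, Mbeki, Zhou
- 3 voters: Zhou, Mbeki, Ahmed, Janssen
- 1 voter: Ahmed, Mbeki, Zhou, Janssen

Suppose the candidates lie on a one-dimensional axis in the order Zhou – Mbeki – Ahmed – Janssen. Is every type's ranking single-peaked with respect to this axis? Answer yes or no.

Axis positions: Zhou=1, Mbeki=2, Ahmed=3, Janssen=4.
Type 1 (peak Ahmed at position 3): ranking walks positions 3-4-2-1, expanding outward from the peak — single-peaked.
Type 2 (peak Ahmed at position 3): ranking walks positions 3-2-4-1, expanding outward from the peak — single-peaked.
Type 3 (peak Janssen at position 4): ranking walks positions 4-3-2-1, expanding outward from the peak — single-peaked.
Type 4 (peak Zhou at position 1): ranking walks positions 1-2-3-4, expanding outward from the peak — single-peaked.
Type 5 (peak Ahmed at position 3): ranking walks positions 3-2-1-4, expanding outward from the peak — single-peaked.
Every ranking is single-peaked on this axis.

yes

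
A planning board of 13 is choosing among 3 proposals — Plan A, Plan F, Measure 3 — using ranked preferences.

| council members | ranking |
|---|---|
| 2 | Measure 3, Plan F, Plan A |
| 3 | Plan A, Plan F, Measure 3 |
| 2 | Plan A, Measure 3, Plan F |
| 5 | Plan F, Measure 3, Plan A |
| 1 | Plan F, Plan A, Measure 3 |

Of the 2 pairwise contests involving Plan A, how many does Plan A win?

0

Plan A against each rival (13 council members):
Plan A–Plan F: Plan F 8–5.
Plan A vs Measure 3: Measure 3, 7–6.
Plan A beats no one; loses to Plan F, Measure 3 — 0 pairwise wins.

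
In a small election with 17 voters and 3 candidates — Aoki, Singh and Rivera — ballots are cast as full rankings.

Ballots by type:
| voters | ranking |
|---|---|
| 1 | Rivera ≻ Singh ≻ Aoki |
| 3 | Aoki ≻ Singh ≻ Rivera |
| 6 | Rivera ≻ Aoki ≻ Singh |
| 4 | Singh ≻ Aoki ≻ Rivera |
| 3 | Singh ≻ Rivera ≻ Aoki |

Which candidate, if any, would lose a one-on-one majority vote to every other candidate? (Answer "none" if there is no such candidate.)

Pairwise majorities:
Aoki vs Singh: Aoki, 9–8.
Aoki–Rivera: Rivera 10–7.
Singh vs Rivera: Singh is ranked higher on 3+4+3 = 10 ballots, Rivera on 7. Singh wins 10–7.
Each candidate has at least one pairwise win (Aoki beats Singh; Singh beats Rivera; Rivera beats Aoki) — no Condorcet loser.

none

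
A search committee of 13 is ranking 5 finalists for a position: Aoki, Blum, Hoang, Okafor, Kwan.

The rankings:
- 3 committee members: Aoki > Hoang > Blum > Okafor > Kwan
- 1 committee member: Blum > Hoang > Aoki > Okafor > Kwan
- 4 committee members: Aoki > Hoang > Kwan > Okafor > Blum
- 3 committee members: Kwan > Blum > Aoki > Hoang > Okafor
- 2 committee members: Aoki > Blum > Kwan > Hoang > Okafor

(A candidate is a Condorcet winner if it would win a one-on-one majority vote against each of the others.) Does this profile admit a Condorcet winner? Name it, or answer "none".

Aoki

Check each pair by majority over 13 ballots:
Aoki vs Blum: Aoki, 9–4.
Aoki vs Hoang: Aoki wins 12–1.
Aoki–Okafor: Aoki 13–0.
Aoki vs Kwan: Aoki wins 10–3.
Blum vs Hoang: Hoang, 7–6.
Blum vs Okafor: Blum wins 9–4.
Blum vs Kwan: Kwan, 7–6.
Hoang vs Okafor: Hoang, 13–0.
Hoang vs Kwan: Hoang wins 8–5.
Okafor vs Kwan: Kwan wins 9–4.
Aoki defeats every rival head-to-head and is the Condorcet winner.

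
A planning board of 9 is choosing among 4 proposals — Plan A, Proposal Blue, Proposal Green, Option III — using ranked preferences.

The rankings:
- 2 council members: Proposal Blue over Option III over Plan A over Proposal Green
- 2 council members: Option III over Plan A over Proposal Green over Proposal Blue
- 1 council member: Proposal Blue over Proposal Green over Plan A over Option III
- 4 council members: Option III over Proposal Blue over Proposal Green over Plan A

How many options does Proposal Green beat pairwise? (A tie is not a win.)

1

Proposal Green against each rival (9 council members):
Proposal Green vs Plan A: 1+4 = 5 for Proposal Green, 4 for Plan A — Proposal Green by 5–4.
Proposal Green vs Proposal Blue: 2 for Proposal Green, 7 for Proposal Blue — Proposal Blue by 7–2.
Proposal Green vs Option III: 1 for Proposal Green, 8 for Option III — Option III by 8–1.
Proposal Green beats Plan A; loses to Proposal Blue, Option III — 1 pairwise win.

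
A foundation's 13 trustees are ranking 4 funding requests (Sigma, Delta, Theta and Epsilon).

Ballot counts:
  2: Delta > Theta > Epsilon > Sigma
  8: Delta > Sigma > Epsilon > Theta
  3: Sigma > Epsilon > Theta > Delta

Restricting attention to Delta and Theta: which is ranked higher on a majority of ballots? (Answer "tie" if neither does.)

Ballots ranking Delta above Theta: 2 + 8 = 10.
Ballots ranking Theta above Delta: 13 − 10 = 3.
Delta wins the head-to-head 10–3.

Delta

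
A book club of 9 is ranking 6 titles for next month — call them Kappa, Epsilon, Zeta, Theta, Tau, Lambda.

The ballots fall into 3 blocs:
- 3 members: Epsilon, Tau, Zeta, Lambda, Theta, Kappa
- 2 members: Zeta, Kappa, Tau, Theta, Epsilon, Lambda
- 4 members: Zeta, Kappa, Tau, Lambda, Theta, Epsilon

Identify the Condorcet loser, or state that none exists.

none

Pairwise majorities:
Kappa vs Epsilon: Kappa, 6–3.
Kappa vs Zeta: Zeta wins 9–0.
Kappa vs Theta: Kappa is ranked higher on 2+4 = 6 ballots, Theta on 3. Kappa wins 6–3.
Kappa vs Tau: 6 to 3, Kappa.
Kappa vs Lambda: 2+4 = 6 for Kappa, 3 for Lambda — Kappa by 6–3.
Epsilon vs Zeta: Epsilon preferred on 3 ballots; Zeta wins 6–3.
Epsilon vs Theta: 3 to 6, Theta.
Epsilon vs Tau: 3 for Epsilon, 6 for Tau — Tau by 6–3.
Epsilon–Lambda: Epsilon 5–4.
Zeta–Theta: Zeta 9–0.
Zeta vs Tau: Zeta preferred on 2+4 = 6 ballots; Zeta wins 6–3.
Zeta vs Lambda: Zeta preferred on 3+2+4 = 9 ballots; Zeta wins 9–0.
Theta vs Tau: 0 to 9, Tau.
Theta vs Lambda: Lambda wins 7–2.
Tau vs Lambda: Tau wins 9–0.
No book is winless: Kappa beats Epsilon; Epsilon beats Lambda; Zeta beats Kappa; Theta beats Epsilon; Tau beats Epsilon; Lambda beats Theta. There is no Condorcet loser.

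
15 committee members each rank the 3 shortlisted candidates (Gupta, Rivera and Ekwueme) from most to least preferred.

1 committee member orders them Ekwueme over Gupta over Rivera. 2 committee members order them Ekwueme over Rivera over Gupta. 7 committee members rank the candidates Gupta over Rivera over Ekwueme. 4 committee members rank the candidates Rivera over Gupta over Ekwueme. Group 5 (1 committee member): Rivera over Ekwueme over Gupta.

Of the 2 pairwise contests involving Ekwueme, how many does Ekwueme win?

Ekwueme against each rival (15 committee members):
Ekwueme vs Gupta: Ekwueme preferred on 1+2+1 = 4 ballots; Gupta wins 11–4.
Ekwueme vs Rivera: 1+2 = 3 for Ekwueme, 12 for Rivera — Rivera by 12–3.
Ekwueme beats no one; loses to Gupta, Rivera — 0 pairwise wins.

0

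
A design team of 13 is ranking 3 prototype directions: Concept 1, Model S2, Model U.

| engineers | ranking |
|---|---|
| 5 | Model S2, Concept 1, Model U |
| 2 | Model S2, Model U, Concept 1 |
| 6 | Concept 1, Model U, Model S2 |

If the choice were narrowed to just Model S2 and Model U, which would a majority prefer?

Ballots ranking Model S2 above Model U: 5 + 2 = 7.
Ballots ranking Model U above Model S2: 13 − 7 = 6.
Model S2 wins the head-to-head 7–6.

Model S2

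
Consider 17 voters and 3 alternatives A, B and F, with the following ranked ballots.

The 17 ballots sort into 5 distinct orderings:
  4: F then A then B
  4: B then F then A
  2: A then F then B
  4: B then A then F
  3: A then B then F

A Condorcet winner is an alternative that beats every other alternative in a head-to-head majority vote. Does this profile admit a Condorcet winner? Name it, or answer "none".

Pairwise majorities:
A vs B: A preferred on 4+2+3 = 9 ballots; A wins 9–8.
A vs F: 9 to 8, A.
B vs F: 4+4+3 = 11 for B, 6 for F — B by 11–6.
A wins every pairwise contest, so A is the Condorcet winner.

A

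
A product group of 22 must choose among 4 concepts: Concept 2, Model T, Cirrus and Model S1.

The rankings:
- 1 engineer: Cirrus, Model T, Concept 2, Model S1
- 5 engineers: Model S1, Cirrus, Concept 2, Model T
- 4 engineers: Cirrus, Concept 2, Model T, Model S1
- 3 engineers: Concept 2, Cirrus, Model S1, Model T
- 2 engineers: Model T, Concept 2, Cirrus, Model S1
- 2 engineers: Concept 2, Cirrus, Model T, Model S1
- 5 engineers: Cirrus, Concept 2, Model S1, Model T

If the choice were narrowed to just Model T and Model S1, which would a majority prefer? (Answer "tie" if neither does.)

Model S1

Ballots ranking Model T above Model S1: 1 + 4 + 2 + 2 = 9.
Ballots ranking Model S1 above Model T: 22 − 9 = 13.
Model S1 wins the head-to-head 13–9.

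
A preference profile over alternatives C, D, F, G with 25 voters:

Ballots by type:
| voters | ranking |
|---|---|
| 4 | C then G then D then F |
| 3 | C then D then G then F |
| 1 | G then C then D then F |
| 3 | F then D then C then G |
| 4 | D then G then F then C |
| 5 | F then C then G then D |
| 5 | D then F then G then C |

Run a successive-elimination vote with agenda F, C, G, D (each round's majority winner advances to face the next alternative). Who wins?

D

Round 1: F vs C — 17–8, F advances.
Round 2: F vs G — 13–12, F advances.
Round 3: F vs D — 8–17, D advances.
The agenda winner is D.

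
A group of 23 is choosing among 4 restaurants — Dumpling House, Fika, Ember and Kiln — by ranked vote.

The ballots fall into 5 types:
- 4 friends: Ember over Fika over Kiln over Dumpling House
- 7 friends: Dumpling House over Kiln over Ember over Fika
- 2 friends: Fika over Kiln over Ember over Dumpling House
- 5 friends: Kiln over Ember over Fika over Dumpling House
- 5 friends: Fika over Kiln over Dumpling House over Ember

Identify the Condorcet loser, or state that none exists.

none

Head-to-head results (23 friends):
Dumpling House vs Fika: 7 to 16, Fika.
Dumpling House vs Ember: Dumpling House preferred on 7+5 = 12 ballots; Dumpling House wins 12–11.
Dumpling House vs Kiln: Kiln, 16–7.
Fika vs Ember: Fika is ranked higher on 2+5 = 7 ballots, Ember on 16. Ember wins 16–7.
Fika vs Kiln: Fika preferred on 4+2+5 = 11 ballots; Kiln wins 12–11.
Ember–Kiln: Kiln 19–4.
Each restaurant has at least one pairwise win (Dumpling House beats Ember; Fika beats Dumpling House; Ember beats Fika; Kiln beats Dumpling House) — no Condorcet loser.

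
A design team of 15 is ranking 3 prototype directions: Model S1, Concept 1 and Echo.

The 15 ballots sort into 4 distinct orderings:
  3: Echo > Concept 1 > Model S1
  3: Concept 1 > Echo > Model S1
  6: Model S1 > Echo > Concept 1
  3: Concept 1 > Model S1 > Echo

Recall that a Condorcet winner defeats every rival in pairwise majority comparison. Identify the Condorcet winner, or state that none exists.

Pairwise majorities:
Model S1 vs Concept 1: Concept 1, 9–6.
Model S1 vs Echo: Model S1 wins 9–6.
Concept 1–Echo: Echo 9–6.
Each design drops at least one matchup (Model S1 loses to Concept 1; Concept 1 loses to Echo; Echo loses to Model S1); the cycle Model S1 beats Echo beats Concept 1 beats Model S1 rules out a Condorcet winner.

none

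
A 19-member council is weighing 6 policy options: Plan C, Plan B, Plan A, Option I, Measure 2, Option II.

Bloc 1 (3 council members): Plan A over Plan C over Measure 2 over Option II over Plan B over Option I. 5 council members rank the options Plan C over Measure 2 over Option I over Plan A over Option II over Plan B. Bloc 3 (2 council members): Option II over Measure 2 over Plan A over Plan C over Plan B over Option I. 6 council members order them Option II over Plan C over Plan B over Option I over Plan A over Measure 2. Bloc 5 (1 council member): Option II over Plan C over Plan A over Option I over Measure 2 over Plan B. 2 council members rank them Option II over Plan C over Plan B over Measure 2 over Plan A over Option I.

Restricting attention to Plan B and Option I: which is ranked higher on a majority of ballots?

Plan B

Ballots ranking Plan B above Option I: 3 + 2 + 6 + 2 = 13.
Ballots ranking Option I above Plan B: 19 − 13 = 6.
Plan B wins the head-to-head 13–6.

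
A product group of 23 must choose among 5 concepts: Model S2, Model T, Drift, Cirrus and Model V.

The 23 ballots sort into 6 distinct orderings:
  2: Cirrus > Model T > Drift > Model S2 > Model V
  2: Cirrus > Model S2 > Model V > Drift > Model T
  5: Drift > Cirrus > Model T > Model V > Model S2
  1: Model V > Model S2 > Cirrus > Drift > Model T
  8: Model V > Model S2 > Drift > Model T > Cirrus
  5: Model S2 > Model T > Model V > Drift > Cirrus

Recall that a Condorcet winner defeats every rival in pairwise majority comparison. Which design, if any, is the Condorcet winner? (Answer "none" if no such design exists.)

Check each pair by majority over 23 ballots:
Model S2 vs Model T: 2+1+8+5 = 16 for Model S2, 7 for Model T — Model S2 by 16–7.
Model S2 vs Drift: Model S2 preferred on 2+1+8+5 = 16 ballots; Model S2 wins 16–7.
Model S2 vs Cirrus: 14 to 9, Model S2.
Model S2 vs Model V: 9 to 14, Model V.
Model T vs Drift: Model T is ranked higher on 2+5 = 7 ballots, Drift on 16. Drift wins 16–7.
Model T vs Cirrus: 13 to 10, Model T.
Model T vs Model V: 2+5+5 = 12 for Model T, 11 for Model V — Model T by 12–11.
Drift vs Cirrus: 18 to 5, Drift.
Drift vs Model V: Drift is ranked higher on 2+5 = 7 ballots, Model V on 16. Model V wins 16–7.
Cirrus vs Model V: Cirrus preferred on 2+2+5 = 9 ballots; Model V wins 14–9.
Every design loses at least once (Model S2 loses to Model V; Model T loses to Model S2; Drift loses to Model S2; Cirrus loses to Model S2; Model V loses to Model T). The majority relation contains the cycle Model S2 > Model T > Model V > Model S2, so there is no Condorcet winner.

none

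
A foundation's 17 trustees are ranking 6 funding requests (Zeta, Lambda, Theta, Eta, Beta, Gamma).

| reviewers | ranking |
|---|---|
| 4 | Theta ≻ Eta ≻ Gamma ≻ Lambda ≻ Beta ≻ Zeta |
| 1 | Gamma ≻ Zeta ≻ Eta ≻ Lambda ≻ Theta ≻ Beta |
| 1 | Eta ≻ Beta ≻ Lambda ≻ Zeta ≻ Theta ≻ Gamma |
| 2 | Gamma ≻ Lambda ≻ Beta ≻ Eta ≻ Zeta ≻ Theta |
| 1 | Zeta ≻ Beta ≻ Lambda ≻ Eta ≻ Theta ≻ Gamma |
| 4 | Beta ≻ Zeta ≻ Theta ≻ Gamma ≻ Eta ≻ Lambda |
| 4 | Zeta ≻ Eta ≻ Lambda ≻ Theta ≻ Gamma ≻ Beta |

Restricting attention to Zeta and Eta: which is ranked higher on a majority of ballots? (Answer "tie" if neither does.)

Zeta

Ballots ranking Zeta above Eta: 1 + 1 + 4 + 4 = 10.
Ballots ranking Eta above Zeta: 17 − 10 = 7.
Zeta wins the head-to-head 10–7.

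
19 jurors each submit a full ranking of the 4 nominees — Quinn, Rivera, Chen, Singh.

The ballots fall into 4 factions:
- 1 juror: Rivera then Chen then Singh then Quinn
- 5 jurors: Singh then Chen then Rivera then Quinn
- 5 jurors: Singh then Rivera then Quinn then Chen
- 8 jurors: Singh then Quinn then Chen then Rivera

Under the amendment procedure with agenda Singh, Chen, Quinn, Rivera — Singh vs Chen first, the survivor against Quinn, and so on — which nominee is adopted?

Round 1: Singh vs Chen — 18–1, Singh advances.
Round 2: Singh vs Quinn — 19–0, Singh advances.
Round 3: Singh vs Rivera — 18–1, Singh advances.
Singh survives the agenda.

Singh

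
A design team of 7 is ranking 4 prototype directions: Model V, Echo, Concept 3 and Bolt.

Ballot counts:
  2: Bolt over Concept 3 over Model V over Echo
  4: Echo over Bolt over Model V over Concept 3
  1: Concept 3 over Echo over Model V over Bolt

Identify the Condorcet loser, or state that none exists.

Concept 3

Pairwise majorities:
Model V–Echo: Echo 5–2.
Model V vs Concept 3: Model V wins 4–3.
Model V vs Bolt: Bolt, 6–1.
Echo vs Concept 3: Echo, 4–3.
Echo vs Bolt: Echo wins 5–2.
Concept 3 vs Bolt: Bolt wins 6–1.
Only Concept 3 has no wins; Concept 3 is the Condorcet loser.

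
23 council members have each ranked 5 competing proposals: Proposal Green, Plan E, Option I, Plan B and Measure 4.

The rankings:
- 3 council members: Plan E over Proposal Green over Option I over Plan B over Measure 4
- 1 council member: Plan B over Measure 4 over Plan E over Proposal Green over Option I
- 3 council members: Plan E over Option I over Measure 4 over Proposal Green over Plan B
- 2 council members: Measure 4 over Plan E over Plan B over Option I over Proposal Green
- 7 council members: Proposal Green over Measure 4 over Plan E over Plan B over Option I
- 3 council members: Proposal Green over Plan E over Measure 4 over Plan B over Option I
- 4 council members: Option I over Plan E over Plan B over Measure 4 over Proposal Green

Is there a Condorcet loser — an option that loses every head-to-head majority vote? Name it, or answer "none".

Pairwise majorities:
Proposal Green vs Plan E: Proposal Green preferred on 7+3 = 10 ballots; Plan E wins 13–10.
Proposal Green vs Option I: 14 to 9, Proposal Green.
Proposal Green vs Plan B: 3+3+7+3 = 16 for Proposal Green, 7 for Plan B — Proposal Green by 16–7.
Proposal Green vs Measure 4: Proposal Green, 13–10.
Plan E vs Option I: Plan E, 19–4.
Plan E vs Plan B: 22 to 1, Plan E.
Plan E vs Measure 4: Plan E preferred on 3+3+3+4 = 13 ballots; Plan E wins 13–10.
Option I vs Plan B: Option I is ranked higher on 3+3+4 = 10 ballots, Plan B on 13. Plan B wins 13–10.
Option I vs Measure 4: Option I preferred on 3+3+4 = 10 ballots; Measure 4 wins 13–10.
Plan B vs Measure 4: 8 to 15, Measure 4.
Only Option I has no wins; Option I is the Condorcet loser.

Option I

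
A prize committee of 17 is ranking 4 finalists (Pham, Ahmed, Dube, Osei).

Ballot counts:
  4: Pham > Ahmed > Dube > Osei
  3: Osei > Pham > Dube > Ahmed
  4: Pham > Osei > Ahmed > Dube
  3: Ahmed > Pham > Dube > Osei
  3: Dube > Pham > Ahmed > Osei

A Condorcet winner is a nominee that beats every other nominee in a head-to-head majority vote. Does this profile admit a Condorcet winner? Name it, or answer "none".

Check each pair by majority over 17 ballots:
Pham vs Ahmed: Pham preferred on 4+3+4+3 = 14 ballots; Pham wins 14–3.
Pham vs Dube: Pham is ranked higher on 4+3+4+3 = 14 ballots, Dube on 3. Pham wins 14–3.
Pham vs Osei: Pham is ranked higher on 4+4+3+3 = 14 ballots, Osei on 3. Pham wins 14–3.
Ahmed vs Dube: Ahmed is ranked higher on 4+4+3 = 11 ballots, Dube on 6. Ahmed wins 11–6.
Ahmed vs Osei: 10 to 7, Ahmed.
Dube vs Osei: 10 to 7, Dube.
Only Pham has no losses; Pham is the Condorcet winner.

Pham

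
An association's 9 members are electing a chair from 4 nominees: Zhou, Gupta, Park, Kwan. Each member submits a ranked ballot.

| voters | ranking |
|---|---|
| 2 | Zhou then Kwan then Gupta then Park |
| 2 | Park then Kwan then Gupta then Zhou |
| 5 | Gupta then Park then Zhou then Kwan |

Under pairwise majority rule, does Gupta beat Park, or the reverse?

Gupta

Ballots ranking Gupta above Park: 2 + 5 = 7.
Ballots ranking Park above Gupta: 9 − 7 = 2.
Gupta wins the head-to-head 7–2.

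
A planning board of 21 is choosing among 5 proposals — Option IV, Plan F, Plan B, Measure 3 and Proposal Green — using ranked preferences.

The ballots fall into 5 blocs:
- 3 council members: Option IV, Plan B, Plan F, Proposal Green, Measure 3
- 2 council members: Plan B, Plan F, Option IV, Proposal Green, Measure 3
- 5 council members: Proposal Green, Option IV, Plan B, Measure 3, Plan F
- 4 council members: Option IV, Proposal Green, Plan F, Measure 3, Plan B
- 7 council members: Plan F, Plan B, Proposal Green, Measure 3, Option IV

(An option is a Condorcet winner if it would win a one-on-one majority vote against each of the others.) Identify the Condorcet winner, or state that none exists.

Check each pair by majority over 21 ballots:
Option IV vs Plan F: Option IV wins 12–9.
Option IV vs Plan B: Option IV, 12–9.
Option IV vs Measure 3: Option IV, 14–7.
Option IV–Proposal Green: Proposal Green 12–9.
Plan F vs Plan B: Plan F, 11–10.
Plan F–Measure 3: Plan F 16–5.
Plan F vs Proposal Green: Plan F wins 12–9.
Plan B–Measure 3: Plan B 17–4.
Plan B–Proposal Green: Plan B 12–9.
Measure 3 vs Proposal Green: Proposal Green, 21–0.
Every option loses at least once (Option IV loses to Proposal Green; Plan F loses to Option IV; Plan B loses to Option IV; Measure 3 loses to Option IV; Proposal Green loses to Plan F). The majority relation contains the cycle Option IV > Plan F > Proposal Green > Option IV, so there is no Condorcet winner.

none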